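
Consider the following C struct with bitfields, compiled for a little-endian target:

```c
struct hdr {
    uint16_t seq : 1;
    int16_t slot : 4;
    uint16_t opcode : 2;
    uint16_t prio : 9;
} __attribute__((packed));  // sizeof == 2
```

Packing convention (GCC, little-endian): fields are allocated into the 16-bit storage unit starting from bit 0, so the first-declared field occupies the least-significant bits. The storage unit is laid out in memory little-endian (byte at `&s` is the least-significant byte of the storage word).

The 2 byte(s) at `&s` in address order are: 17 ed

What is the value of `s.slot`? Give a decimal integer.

[0]=0x17 [1]=0xed (little-endian) → word 0xed17
seq:1 @ bit 0 → (0xed17>>0)&0x1 = 0x1
slot:4 @ bit 1 → (0xed17>>1)&0xf = 0xb  ←
opcode:2 @ bit 5 → (0xed17>>5)&0x3 = 0x0
prio:9 @ bit 7 → (0xed17>>7)&0x1ff = 0x1da
slot signed 4b, MSB=1: 11 - 16 = -5

-5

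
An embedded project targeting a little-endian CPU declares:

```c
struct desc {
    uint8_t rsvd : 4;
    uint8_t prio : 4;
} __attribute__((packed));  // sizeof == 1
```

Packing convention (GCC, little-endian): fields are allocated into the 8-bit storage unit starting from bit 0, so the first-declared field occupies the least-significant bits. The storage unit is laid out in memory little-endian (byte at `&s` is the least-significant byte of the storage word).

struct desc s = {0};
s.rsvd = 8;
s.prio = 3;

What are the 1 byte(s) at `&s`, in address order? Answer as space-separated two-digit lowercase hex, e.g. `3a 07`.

38

[0+:4] rsvd=8 & 0xf = 0x8; word=0x08
[4+:4] prio=3 & 0xf = 0x3; word=0x38
word = 0x38 → little-endian bytes:
  [0]=0x38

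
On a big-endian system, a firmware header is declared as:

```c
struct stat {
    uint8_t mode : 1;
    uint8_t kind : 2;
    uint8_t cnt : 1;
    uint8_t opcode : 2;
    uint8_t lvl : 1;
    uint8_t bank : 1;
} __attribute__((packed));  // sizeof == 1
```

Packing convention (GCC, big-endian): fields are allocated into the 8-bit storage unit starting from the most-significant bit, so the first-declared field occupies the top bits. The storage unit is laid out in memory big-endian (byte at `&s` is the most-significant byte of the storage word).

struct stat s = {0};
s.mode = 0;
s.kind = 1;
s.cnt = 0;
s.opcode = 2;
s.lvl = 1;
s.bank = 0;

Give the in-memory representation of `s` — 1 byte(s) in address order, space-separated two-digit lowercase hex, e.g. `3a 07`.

2a

mode (1b) val=0 bits=0x0 at bit 7: 0x00
kind (2b) val=1 bits=0x1 at bit 5: 0x20
cnt (1b) val=0 bits=0x0 at bit 4: 0x20
opcode (2b) val=2 bits=0x2 at bit 2: 0x28
lvl (1b) val=1 bits=0x1 at bit 1: 0x2a
bank (1b) val=0 bits=0x0 at bit 0: 0x2a
word = 0x2a → big-endian bytes:
  [0]=0x2a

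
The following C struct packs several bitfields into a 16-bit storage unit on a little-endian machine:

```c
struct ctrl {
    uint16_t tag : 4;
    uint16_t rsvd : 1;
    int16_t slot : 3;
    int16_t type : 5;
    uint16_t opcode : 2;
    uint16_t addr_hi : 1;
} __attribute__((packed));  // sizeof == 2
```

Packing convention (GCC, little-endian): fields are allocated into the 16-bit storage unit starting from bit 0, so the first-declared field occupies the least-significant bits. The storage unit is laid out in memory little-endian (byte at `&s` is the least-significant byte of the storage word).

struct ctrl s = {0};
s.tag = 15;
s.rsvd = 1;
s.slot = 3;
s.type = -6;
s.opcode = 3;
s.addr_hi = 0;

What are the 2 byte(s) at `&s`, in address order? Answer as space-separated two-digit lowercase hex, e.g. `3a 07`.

7f 7a

tag:4 = 15 → 0xf << 0 → word 0x000f
rsvd:1 = 1 → 0x1 << 4 → word 0x001f
slot:3 = 3 → 0x3 << 5 → word 0x007f
type:5 = -6 → 0x1a << 8 → word 0x1a7f
opcode:2 = 3 → 0x3 << 13 → word 0x7a7f
addr_hi:1 = 0 → 0x0 << 15 → word 0x7a7f
word = 0x7a7f → little-endian bytes:
  [0]=0x7f  [1]=0x7a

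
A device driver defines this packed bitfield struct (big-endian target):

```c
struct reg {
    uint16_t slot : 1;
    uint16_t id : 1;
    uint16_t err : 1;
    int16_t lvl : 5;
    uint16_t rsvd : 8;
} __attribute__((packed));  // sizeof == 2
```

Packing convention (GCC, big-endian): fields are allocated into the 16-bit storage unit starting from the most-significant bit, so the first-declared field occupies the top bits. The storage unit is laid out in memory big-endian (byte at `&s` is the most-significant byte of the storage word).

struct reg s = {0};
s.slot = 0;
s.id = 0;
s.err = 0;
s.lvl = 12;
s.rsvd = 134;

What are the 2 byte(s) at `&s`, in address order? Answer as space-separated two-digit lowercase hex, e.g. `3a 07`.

slot (1b) val=0 bits=0x0 at bit 15: 0x0000
id (1b) val=0 bits=0x0 at bit 14: 0x0000
err (1b) val=0 bits=0x0 at bit 13: 0x0000
lvl (5b) val=12 bits=0xc at bit 8: 0x0c00
rsvd (8b) val=134 bits=0x86 at bit 0: 0x0c86
word = 0x0c86 → big-endian bytes:
  [0]=0x0c  [1]=0x86

0c 86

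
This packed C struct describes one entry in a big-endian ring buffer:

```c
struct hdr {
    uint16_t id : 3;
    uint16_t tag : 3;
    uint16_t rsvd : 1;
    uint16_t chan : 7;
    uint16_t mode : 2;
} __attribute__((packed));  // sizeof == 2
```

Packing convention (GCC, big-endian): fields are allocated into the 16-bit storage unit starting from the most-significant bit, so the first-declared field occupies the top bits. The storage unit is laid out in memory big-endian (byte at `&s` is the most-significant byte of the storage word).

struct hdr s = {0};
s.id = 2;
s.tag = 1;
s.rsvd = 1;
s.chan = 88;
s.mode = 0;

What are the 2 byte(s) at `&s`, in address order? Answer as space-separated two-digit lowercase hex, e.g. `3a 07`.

[13+:3] id=2 & 0x7 = 0x2; word=0x4000
[10+:3] tag=1 & 0x7 = 0x1; word=0x4400
[9+:1] rsvd=1 & 0x1 = 0x1; word=0x4600
[2+:7] chan=88 & 0x7f = 0x58; word=0x4760
[0+:2] mode=0 & 0x3 = 0x0; word=0x4760
word = 0x4760 → big-endian bytes:
  [0]=0x47  [1]=0x60

47 60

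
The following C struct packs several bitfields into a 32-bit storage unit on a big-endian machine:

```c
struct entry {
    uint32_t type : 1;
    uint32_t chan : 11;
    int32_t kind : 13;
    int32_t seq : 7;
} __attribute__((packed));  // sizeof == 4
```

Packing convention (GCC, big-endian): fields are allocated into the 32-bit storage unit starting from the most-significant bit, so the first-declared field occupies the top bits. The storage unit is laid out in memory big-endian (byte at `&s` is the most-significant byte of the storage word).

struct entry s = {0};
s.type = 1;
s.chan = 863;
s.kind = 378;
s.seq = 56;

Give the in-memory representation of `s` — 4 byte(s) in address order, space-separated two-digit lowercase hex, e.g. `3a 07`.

type (1b) val=1 bits=0x1 at bit 31: 0x80000000
chan (11b) val=863 bits=0x35f at bit 20: 0xb5f00000
kind (13b) val=378 bits=0x17a at bit 7: 0xb5f0bd00
seq (7b) val=56 bits=0x38 at bit 0: 0xb5f0bd38
word = 0xb5f0bd38 → big-endian bytes:
  [0]=0xb5  [1]=0xf0  [2]=0xbd  [3]=0x38

b5 f0 bd 38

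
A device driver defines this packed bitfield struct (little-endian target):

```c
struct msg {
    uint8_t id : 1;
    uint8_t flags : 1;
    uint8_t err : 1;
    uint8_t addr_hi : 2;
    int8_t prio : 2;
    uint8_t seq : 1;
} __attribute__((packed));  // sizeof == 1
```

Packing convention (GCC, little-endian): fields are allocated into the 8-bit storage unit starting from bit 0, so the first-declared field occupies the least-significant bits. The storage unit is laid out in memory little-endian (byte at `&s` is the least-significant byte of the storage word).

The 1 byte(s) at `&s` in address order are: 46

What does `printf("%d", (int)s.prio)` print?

-2

[0]=0x46 (little-endian) → word 0x46
id [0+:1] = (word>>0) & 0x1 = 0
flags [1+:1] = (word>>1) & 0x1 = 1
err [2+:1] = (word>>2) & 0x1 = 1
addr_hi [3+:2] = (word>>3) & 0x3 = 0
prio [5+:2] = (word>>5) & 0x3 = 2  ←
seq [7+:1] = (word>>7) & 0x1 = 0
prio signed 2b, MSB=1: 2 - 4 = -2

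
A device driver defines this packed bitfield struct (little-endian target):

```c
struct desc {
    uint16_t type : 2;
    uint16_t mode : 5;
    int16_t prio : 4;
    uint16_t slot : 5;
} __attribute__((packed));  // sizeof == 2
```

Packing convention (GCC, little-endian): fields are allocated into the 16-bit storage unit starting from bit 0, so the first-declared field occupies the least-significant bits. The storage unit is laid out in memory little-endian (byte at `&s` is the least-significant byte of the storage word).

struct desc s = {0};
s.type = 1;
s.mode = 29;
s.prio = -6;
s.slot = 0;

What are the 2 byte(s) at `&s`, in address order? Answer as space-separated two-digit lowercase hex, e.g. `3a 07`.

75 05

type (2b) val=1 bits=0x1 at bit 0: 0x0001
mode (5b) val=29 bits=0x1d at bit 2: 0x0075
prio (4b) val=-6 bits=0xa at bit 7: 0x0575
slot (5b) val=0 bits=0x0 at bit 11: 0x0575
word = 0x0575 → little-endian bytes:
  [0]=0x75  [1]=0x05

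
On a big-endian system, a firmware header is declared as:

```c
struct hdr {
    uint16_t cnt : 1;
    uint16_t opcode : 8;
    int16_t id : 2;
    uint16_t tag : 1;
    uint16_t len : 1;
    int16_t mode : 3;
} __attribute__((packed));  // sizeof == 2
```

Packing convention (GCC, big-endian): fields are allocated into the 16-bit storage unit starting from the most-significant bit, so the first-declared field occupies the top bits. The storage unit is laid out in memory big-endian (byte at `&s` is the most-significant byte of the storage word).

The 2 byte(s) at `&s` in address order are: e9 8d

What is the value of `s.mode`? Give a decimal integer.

[0]=0xe9 [1]=0x8d (big-endian) → word 0xe98d
cnt [15+:1] = (word>>15) & 0x1 = 1
opcode [7+:8] = (word>>7) & 0xff = 211
id [5+:2] = (word>>5) & 0x3 = 0
tag [4+:1] = (word>>4) & 0x1 = 0
len [3+:1] = (word>>3) & 0x1 = 1
mode [0+:3] = (word>>0) & 0x7 = 5  ←
mode signed 3b, MSB=1: 5 - 8 = -3

-3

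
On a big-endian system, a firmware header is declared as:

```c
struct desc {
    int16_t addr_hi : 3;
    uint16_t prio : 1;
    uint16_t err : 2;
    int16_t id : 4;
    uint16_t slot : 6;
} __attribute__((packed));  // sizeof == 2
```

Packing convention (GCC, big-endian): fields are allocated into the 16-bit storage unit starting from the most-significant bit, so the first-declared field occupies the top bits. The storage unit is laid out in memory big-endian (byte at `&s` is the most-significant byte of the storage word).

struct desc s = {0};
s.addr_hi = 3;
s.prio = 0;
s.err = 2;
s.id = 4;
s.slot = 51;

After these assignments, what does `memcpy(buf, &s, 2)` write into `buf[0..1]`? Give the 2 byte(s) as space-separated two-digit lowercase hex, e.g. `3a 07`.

69 33

addr_hi:3 = 3 → 0x3 << 13 → word 0x6000
prio:1 = 0 → 0x0 << 12 → word 0x6000
err:2 = 2 → 0x2 << 10 → word 0x6800
id:4 = 4 → 0x4 << 6 → word 0x6900
slot:6 = 51 → 0x33 << 0 → word 0x6933
word = 0x6933 → big-endian bytes:
  [0]=0x69  [1]=0x33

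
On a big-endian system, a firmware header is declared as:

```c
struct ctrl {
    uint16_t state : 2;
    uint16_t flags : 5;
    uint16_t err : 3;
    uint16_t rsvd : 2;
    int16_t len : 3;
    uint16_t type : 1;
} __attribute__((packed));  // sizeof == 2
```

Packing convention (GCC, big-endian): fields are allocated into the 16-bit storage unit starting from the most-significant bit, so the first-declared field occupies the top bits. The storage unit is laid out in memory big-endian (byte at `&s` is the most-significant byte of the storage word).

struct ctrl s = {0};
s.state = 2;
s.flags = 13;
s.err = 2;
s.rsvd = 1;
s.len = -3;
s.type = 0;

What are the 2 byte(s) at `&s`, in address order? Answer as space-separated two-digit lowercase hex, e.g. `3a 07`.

state:2 = 2 → 0x2 << 14 → word 0x8000
flags:5 = 13 → 0xd << 9 → word 0x9a00
err:3 = 2 → 0x2 << 6 → word 0x9a80
rsvd:2 = 1 → 0x1 << 4 → word 0x9a90
len:3 = -3 → 0x5 << 1 → word 0x9a9a
type:1 = 0 → 0x0 << 0 → word 0x9a9a
word = 0x9a9a → big-endian bytes:
  [0]=0x9a  [1]=0x9a

9a 9a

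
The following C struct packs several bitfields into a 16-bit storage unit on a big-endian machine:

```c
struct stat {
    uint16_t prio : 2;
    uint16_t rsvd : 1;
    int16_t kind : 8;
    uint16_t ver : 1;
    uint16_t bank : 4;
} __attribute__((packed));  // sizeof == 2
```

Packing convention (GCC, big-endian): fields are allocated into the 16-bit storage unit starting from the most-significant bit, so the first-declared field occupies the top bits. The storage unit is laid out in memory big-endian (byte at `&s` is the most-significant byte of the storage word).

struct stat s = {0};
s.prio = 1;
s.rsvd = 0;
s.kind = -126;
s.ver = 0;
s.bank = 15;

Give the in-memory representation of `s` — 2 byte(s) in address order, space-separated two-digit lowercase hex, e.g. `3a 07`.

prio:2 = 1 → 0x1 << 14 → word 0x4000
rsvd:1 = 0 → 0x0 << 13 → word 0x4000
kind:8 = -126 → 0x82 << 5 → word 0x5040
ver:1 = 0 → 0x0 << 4 → word 0x5040
bank:4 = 15 → 0xf << 0 → word 0x504f
word = 0x504f → big-endian bytes:
  [0]=0x50  [1]=0x4f

50 4f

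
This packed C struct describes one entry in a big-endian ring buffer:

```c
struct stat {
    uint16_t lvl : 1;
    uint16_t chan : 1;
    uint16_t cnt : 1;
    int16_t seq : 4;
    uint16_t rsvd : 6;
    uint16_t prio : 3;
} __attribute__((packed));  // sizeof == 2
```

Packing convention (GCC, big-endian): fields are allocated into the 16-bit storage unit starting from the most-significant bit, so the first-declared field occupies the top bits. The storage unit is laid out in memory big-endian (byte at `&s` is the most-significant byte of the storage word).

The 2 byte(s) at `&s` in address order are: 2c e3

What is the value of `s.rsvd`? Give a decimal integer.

[0]=0x2c [1]=0xe3 (big-endian) → word 0x2ce3
lvl [15+:1] = (word>>15) & 0x1 = 0
chan [14+:1] = (word>>14) & 0x1 = 0
cnt [13+:1] = (word>>13) & 0x1 = 1
seq [9+:4] = (word>>9) & 0xf = 6
rsvd [3+:6] = (word>>3) & 0x3f = 28  ←
prio [0+:3] = (word>>0) & 0x7 = 3

28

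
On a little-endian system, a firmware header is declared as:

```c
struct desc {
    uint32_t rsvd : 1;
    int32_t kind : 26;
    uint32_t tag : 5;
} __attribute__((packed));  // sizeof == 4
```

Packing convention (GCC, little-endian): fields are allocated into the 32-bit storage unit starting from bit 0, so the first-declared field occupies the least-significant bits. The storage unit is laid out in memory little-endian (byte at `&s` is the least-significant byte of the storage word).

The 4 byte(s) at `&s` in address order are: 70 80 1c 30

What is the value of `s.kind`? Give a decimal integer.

[0]=0x70 [1]=0x80 [2]=0x1c [3]=0x30 (little-endian) → word 0x301c8070
rsvd:1 @ bit 0 → (0x301c8070>>0)&0x1 = 0x0
kind:26 @ bit 1 → (0x301c8070>>1)&0x3ffffff = 0xe4038  ←
tag:5 @ bit 27 → (0x301c8070>>27)&0x1f = 0x6
kind signed 26b, MSB=0: value = 933944

933944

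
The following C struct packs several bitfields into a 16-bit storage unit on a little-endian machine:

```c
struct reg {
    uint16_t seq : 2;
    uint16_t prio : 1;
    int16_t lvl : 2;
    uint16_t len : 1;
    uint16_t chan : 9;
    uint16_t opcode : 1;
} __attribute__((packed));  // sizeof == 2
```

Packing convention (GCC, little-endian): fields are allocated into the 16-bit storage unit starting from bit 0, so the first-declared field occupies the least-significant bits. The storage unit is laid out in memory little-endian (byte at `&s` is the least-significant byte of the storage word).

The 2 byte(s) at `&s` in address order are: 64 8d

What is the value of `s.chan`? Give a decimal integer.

[0]=0x64 [1]=0x8d (little-endian) → word 0x8d64
seq:2 @ bit 0 → (0x8d64>>0)&0x3 = 0x0
prio:1 @ bit 2 → (0x8d64>>2)&0x1 = 0x1
lvl:2 @ bit 3 → (0x8d64>>3)&0x3 = 0x0
len:1 @ bit 5 → (0x8d64>>5)&0x1 = 0x1
chan:9 @ bit 6 → (0x8d64>>6)&0x1ff = 0x35  ←
opcode:1 @ bit 15 → (0x8d64>>15)&0x1 = 0x1

53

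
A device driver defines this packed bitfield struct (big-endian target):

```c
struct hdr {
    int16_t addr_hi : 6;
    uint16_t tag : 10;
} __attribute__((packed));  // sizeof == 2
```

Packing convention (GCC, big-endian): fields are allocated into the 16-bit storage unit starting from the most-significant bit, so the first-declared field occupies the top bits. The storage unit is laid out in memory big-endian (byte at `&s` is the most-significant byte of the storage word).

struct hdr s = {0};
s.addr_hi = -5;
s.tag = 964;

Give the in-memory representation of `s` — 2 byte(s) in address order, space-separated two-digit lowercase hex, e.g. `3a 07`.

addr_hi:6 = -5 → 0x3b << 10 → word 0xec00
tag:10 = 964 → 0x3c4 << 0 → word 0xefc4
word = 0xefc4 → big-endian bytes:
  [0]=0xef  [1]=0xc4

ef c4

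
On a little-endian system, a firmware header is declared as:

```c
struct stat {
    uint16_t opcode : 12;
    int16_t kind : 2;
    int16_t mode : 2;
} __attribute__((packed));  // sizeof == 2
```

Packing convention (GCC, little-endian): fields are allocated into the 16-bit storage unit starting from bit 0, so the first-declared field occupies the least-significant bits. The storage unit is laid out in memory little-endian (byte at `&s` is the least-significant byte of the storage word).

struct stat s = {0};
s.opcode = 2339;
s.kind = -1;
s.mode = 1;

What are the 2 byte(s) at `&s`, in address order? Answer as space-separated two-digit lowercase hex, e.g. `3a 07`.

23 79

opcode:12 = 2339 → 0x923 << 0 → word 0x0923
kind:2 = -1 → 0x3 << 12 → word 0x3923
mode:2 = 1 → 0x1 << 14 → word 0x7923
word = 0x7923 → little-endian bytes:
  [0]=0x23  [1]=0x79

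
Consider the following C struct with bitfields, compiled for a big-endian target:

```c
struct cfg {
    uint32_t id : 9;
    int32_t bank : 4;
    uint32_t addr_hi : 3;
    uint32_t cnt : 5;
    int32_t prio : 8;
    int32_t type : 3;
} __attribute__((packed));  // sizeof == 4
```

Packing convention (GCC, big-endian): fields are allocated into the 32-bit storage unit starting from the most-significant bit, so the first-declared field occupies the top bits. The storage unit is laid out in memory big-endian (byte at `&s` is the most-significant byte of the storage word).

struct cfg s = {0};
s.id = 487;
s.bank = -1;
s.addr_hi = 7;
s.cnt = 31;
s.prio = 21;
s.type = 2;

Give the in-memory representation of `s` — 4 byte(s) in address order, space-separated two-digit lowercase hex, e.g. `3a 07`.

f3 ff f8 aa

[23+:9] id=487 & 0x1ff = 0x1e7; word=0xf3800000
[19+:4] bank=-1 & 0xf = 0xf; word=0xf3f80000
[16+:3] addr_hi=7 & 0x7 = 0x7; word=0xf3ff0000
[11+:5] cnt=31 & 0x1f = 0x1f; word=0xf3fff800
[3+:8] prio=21 & 0xff = 0x15; word=0xf3fff8a8
[0+:3] type=2 & 0x7 = 0x2; word=0xf3fff8aa
word = 0xf3fff8aa → big-endian bytes:
  [0]=0xf3  [1]=0xff  [2]=0xf8  [3]=0xaa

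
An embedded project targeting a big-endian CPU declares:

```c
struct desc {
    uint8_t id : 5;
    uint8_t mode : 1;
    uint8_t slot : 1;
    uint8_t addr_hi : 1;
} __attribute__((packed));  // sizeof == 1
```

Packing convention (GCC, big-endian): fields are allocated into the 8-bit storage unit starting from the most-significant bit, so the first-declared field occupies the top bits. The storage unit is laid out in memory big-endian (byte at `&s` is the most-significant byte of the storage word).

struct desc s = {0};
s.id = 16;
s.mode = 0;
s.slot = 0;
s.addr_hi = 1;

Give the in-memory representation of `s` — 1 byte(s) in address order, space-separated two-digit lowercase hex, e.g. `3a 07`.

81

id:5 = 16 → 0x10 << 3 → word 0x80
mode:1 = 0 → 0x0 << 2 → word 0x80
slot:1 = 0 → 0x0 << 1 → word 0x80
addr_hi:1 = 1 → 0x1 << 0 → word 0x81
word = 0x81 → big-endian bytes:
  [0]=0x81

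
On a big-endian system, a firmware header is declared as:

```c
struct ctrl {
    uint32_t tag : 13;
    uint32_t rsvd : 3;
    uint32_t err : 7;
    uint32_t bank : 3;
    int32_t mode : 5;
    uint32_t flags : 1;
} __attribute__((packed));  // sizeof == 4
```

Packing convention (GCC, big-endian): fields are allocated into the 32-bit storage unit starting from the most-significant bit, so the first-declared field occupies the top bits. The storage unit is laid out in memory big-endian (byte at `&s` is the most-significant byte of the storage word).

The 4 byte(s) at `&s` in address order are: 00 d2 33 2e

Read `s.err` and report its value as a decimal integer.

[0]=0x00 [1]=0xd2 [2]=0x33 [3]=0x2e (big-endian) → word 0x00d2332e
tag [19+:13] = (word>>19) & 0x1fff = 26
rsvd [16+:3] = (word>>16) & 0x7 = 2
err [9+:7] = (word>>9) & 0x7f = 25  ←
bank [6+:3] = (word>>6) & 0x7 = 4
mode [1+:5] = (word>>1) & 0x1f = 23
flags [0+:1] = (word>>0) & 0x1 = 0

25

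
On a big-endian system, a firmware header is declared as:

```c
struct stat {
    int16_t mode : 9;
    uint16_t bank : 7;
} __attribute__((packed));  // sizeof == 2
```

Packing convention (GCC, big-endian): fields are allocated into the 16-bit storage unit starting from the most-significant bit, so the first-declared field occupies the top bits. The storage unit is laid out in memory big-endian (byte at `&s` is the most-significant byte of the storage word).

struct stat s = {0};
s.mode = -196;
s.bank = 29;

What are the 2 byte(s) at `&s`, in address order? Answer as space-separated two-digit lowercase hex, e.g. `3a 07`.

9e 1d

mode (9b) val=-196 bits=0x13c at bit 7: 0x9e00
bank (7b) val=29 bits=0x1d at bit 0: 0x9e1d
word = 0x9e1d → big-endian bytes:
  [0]=0x9e  [1]=0x1d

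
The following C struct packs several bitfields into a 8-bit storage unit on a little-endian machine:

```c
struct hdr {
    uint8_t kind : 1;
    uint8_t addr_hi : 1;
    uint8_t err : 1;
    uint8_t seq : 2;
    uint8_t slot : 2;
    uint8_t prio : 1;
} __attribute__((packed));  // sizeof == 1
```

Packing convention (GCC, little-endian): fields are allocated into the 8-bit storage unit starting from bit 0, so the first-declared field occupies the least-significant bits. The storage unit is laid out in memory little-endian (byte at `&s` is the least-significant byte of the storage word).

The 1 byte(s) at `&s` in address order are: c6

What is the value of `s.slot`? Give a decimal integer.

2

[0]=0xc6 (little-endian) → word 0xc6
kind [0+:1] = (word>>0) & 0x1 = 0
addr_hi [1+:1] = (word>>1) & 0x1 = 1
err [2+:1] = (word>>2) & 0x1 = 1
seq [3+:2] = (word>>3) & 0x3 = 0
slot [5+:2] = (word>>5) & 0x3 = 2  ←
prio [7+:1] = (word>>7) & 0x1 = 1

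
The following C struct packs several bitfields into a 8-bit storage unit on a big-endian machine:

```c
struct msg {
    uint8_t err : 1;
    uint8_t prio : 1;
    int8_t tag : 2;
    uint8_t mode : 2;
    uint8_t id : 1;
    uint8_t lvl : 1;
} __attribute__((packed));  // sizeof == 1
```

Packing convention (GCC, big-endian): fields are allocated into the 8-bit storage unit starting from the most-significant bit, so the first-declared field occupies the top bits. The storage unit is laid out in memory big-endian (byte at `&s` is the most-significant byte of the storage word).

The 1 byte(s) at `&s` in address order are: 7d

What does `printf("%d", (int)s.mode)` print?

3

[0]=0x7d (big-endian) → word 0x7d
err [7+:1] = (word>>7) & 0x1 = 0
prio [6+:1] = (word>>6) & 0x1 = 1
tag [4+:2] = (word>>4) & 0x3 = 3
mode [2+:2] = (word>>2) & 0x3 = 3  ←
id [1+:1] = (word>>1) & 0x1 = 0
lvl [0+:1] = (word>>0) & 0x1 = 1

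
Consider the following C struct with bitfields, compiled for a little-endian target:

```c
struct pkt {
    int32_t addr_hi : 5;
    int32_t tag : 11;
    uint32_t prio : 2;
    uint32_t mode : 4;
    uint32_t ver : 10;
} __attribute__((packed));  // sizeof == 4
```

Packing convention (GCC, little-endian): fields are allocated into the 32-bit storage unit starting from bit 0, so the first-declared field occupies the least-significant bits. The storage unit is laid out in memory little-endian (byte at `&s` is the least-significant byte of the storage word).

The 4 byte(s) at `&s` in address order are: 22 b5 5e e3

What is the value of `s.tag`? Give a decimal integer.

[0]=0x22 [1]=0xb5 [2]=0x5e [3]=0xe3 (little-endian) → word 0xe35eb522
addr_hi:5 @ bit 0 → (0xe35eb522>>0)&0x1f = 0x2
tag:11 @ bit 5 → (0xe35eb522>>5)&0x7ff = 0x5a9  ←
prio:2 @ bit 16 → (0xe35eb522>>16)&0x3 = 0x2
mode:4 @ bit 18 → (0xe35eb522>>18)&0xf = 0x7
ver:10 @ bit 22 → (0xe35eb522>>22)&0x3ff = 0x38d
tag signed 11b, MSB=1: 1449 - 2048 = -599

-599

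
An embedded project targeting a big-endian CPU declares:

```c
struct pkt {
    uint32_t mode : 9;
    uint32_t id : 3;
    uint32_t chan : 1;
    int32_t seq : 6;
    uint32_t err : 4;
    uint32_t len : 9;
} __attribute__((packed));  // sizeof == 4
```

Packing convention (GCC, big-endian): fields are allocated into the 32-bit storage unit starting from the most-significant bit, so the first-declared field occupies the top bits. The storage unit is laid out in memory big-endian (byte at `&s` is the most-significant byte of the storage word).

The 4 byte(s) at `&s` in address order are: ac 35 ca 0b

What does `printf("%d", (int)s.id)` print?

3

[0]=0xac [1]=0x35 [2]=0xca [3]=0x0b (big-endian) → word 0xac35ca0b
mode [23+:9] = (word>>23) & 0x1ff = 344
id [20+:3] = (word>>20) & 0x7 = 3  ←
chan [19+:1] = (word>>19) & 0x1 = 0
seq [13+:6] = (word>>13) & 0x3f = 46
err [9+:4] = (word>>9) & 0xf = 5
len [0+:9] = (word>>0) & 0x1ff = 11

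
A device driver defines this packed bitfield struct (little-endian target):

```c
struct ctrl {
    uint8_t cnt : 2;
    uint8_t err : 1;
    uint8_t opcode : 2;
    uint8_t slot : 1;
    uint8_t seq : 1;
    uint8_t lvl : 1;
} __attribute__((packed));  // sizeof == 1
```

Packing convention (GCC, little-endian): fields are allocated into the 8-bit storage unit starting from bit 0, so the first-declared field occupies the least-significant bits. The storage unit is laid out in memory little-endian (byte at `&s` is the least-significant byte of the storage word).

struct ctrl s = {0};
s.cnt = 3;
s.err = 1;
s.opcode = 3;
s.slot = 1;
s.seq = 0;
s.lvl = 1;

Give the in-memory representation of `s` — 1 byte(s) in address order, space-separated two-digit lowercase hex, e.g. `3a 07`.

cnt:2 = 3 → 0x3 << 0 → word 0x03
err:1 = 1 → 0x1 << 2 → word 0x07
opcode:2 = 3 → 0x3 << 3 → word 0x1f
slot:1 = 1 → 0x1 << 5 → word 0x3f
seq:1 = 0 → 0x0 << 6 → word 0x3f
lvl:1 = 1 → 0x1 << 7 → word 0xbf
word = 0xbf → little-endian bytes:
  [0]=0xbf

bf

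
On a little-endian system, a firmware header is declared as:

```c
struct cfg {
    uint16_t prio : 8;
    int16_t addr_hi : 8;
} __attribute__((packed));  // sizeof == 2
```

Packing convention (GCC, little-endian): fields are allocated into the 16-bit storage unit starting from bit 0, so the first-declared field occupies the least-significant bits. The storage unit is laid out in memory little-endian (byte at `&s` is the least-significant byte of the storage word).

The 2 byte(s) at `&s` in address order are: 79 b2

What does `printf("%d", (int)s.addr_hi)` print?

[0]=0x79 [1]=0xb2 (little-endian) → word 0xb279
prio:8 @ bit 0 → (0xb279>>0)&0xff = 0x79
addr_hi:8 @ bit 8 → (0xb279>>8)&0xff = 0xb2  ←
addr_hi signed 8b, MSB=1: 178 - 256 = -78

-78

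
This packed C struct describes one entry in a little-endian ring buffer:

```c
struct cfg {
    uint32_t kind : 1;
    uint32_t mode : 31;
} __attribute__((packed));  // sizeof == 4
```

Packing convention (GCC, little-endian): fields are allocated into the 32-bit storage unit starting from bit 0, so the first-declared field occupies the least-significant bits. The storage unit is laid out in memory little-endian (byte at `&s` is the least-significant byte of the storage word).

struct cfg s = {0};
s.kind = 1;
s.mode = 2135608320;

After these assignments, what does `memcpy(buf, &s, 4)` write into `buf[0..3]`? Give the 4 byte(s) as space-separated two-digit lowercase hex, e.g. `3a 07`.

01 98 95 fe

kind:1 = 1 → 0x1 << 0 → word 0x00000001
mode:31 = 2135608320 → 0x7f4acc00 << 1 → word 0xfe959801
word = 0xfe959801 → little-endian bytes:
  [0]=0x01  [1]=0x98  [2]=0x95  [3]=0xfe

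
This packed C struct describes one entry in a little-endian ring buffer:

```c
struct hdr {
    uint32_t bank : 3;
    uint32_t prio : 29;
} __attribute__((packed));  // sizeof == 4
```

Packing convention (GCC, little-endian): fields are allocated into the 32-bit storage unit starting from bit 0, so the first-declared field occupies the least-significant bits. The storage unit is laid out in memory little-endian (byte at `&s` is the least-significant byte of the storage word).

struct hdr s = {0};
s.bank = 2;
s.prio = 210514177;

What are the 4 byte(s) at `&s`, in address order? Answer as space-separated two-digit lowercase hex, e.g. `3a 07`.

0a 88 61 64

bank (3b) val=2 bits=0x2 at bit 0: 0x00000002
prio (29b) val=210514177 bits=0xc8c3101 at bit 3: 0x6461880a
word = 0x6461880a → little-endian bytes:
  [0]=0x0a  [1]=0x88  [2]=0x61  [3]=0x64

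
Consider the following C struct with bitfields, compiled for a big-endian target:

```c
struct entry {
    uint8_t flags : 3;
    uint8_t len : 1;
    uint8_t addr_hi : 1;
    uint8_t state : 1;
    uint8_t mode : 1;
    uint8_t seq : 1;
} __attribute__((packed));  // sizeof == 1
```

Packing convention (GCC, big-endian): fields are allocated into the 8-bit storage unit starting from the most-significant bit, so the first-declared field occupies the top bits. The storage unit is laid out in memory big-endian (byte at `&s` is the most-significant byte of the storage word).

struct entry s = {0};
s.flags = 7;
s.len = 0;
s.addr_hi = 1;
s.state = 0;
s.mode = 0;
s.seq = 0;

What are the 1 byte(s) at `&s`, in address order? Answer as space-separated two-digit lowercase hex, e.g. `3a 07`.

flags:3 = 7 → 0x7 << 5 → word 0xe0
len:1 = 0 → 0x0 << 4 → word 0xe0
addr_hi:1 = 1 → 0x1 << 3 → word 0xe8
state:1 = 0 → 0x0 << 2 → word 0xe8
mode:1 = 0 → 0x0 << 1 → word 0xe8
seq:1 = 0 → 0x0 << 0 → word 0xe8
word = 0xe8 → big-endian bytes:
  [0]=0xe8

e8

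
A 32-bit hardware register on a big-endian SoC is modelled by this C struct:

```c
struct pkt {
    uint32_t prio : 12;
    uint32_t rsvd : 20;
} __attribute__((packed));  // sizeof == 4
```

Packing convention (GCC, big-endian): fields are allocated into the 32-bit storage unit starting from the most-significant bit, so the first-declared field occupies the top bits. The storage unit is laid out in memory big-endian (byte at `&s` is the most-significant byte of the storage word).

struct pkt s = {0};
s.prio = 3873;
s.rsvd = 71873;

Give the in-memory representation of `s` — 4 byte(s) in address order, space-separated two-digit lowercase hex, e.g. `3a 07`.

f2 11 18 c1

prio (12b) val=3873 bits=0xf21 at bit 20: 0xf2100000
rsvd (20b) val=71873 bits=0x118c1 at bit 0: 0xf21118c1
word = 0xf21118c1 → big-endian bytes:
  [0]=0xf2  [1]=0x11  [2]=0x18  [3]=0xc1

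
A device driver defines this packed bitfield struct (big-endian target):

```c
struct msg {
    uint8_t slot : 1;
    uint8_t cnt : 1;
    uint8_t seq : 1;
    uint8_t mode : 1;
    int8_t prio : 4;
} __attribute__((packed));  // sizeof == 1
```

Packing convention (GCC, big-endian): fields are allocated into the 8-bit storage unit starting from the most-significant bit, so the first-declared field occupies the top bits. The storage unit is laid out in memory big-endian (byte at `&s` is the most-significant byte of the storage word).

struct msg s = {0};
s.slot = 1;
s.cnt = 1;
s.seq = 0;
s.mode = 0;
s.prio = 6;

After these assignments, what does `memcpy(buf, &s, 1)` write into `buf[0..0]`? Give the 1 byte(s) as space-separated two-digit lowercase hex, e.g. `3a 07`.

slot:1 = 1 → 0x1 << 7 → word 0x80
cnt:1 = 1 → 0x1 << 6 → word 0xc0
seq:1 = 0 → 0x0 << 5 → word 0xc0
mode:1 = 0 → 0x0 << 4 → word 0xc0
prio:4 = 6 → 0x6 << 0 → word 0xc6
word = 0xc6 → big-endian bytes:
  [0]=0xc6

c6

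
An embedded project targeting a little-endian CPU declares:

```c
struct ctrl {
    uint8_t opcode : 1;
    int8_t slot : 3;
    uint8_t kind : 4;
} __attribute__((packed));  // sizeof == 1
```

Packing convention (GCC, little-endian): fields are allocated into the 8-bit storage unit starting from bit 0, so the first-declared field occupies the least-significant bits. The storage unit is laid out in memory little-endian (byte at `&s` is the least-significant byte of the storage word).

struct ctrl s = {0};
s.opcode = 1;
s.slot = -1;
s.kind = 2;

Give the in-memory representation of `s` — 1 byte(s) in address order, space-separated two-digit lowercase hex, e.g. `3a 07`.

opcode:1 = 1 → 0x1 << 0 → word 0x01
slot:3 = -1 → 0x7 << 1 → word 0x0f
kind:4 = 2 → 0x2 << 4 → word 0x2f
word = 0x2f → little-endian bytes:
  [0]=0x2f

2f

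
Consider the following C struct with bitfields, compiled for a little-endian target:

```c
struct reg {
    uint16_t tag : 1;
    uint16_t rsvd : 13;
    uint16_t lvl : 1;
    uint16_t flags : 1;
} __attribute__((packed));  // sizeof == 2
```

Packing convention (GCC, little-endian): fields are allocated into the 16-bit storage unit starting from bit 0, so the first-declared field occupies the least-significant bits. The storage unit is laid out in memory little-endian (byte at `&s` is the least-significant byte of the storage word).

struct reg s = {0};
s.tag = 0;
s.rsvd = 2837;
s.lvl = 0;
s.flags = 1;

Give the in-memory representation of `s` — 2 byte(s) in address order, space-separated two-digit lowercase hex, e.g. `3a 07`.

tag:1 = 0 → 0x0 << 0 → word 0x0000
rsvd:13 = 2837 → 0xb15 << 1 → word 0x162a
lvl:1 = 0 → 0x0 << 14 → word 0x162a
flags:1 = 1 → 0x1 << 15 → word 0x962a
word = 0x962a → little-endian bytes:
  [0]=0x2a  [1]=0x96

2a 96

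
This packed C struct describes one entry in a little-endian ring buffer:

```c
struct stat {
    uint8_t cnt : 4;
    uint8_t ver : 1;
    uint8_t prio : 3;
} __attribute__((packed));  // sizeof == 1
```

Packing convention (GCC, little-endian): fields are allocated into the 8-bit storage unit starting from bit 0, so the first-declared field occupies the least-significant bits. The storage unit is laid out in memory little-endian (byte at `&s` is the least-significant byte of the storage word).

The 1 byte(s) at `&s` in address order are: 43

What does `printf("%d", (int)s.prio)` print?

2

[0]=0x43 (little-endian) → word 0x43
cnt [0+:4] = (word>>0) & 0xf = 3
ver [4+:1] = (word>>4) & 0x1 = 0
prio [5+:3] = (word>>5) & 0x7 = 2  ←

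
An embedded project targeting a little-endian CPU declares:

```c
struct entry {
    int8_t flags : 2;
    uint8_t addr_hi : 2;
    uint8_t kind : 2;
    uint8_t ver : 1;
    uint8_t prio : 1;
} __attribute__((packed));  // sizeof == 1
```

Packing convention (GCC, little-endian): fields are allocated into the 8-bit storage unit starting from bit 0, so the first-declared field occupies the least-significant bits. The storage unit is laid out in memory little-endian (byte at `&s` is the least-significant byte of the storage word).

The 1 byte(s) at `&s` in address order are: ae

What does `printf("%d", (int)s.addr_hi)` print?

3

[0]=0xae (little-endian) → word 0xae
flags [0+:2] = (word>>0) & 0x3 = 2
addr_hi [2+:2] = (word>>2) & 0x3 = 3  ←
kind [4+:2] = (word>>4) & 0x3 = 2
ver [6+:1] = (word>>6) & 0x1 = 0
prio [7+:1] = (word>>7) & 0x1 = 1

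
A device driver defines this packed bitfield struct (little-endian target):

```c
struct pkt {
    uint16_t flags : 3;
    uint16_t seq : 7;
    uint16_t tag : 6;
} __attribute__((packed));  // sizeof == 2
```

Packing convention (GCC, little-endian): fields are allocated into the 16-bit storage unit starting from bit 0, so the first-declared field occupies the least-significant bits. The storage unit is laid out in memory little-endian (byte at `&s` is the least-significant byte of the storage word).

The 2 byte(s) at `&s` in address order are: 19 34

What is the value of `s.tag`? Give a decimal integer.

[0]=0x19 [1]=0x34 (little-endian) → word 0x3419
flags [0+:3] = (word>>0) & 0x7 = 1
seq [3+:7] = (word>>3) & 0x7f = 3
tag [10+:6] = (word>>10) & 0x3f = 13  ←

13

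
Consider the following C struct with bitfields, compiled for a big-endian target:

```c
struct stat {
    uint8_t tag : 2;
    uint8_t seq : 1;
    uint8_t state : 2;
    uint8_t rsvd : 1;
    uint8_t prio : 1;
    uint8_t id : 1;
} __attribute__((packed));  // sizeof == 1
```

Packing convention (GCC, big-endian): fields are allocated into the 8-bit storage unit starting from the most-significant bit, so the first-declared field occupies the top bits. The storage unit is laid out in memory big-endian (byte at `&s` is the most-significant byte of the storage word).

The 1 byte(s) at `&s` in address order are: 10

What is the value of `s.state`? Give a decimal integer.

[0]=0x10 (big-endian) → word 0x10
tag [6+:2] = (word>>6) & 0x3 = 0
seq [5+:1] = (word>>5) & 0x1 = 0
state [3+:2] = (word>>3) & 0x3 = 2  ←
rsvd [2+:1] = (word>>2) & 0x1 = 0
prio [1+:1] = (word>>1) & 0x1 = 0
id [0+:1] = (word>>0) & 0x1 = 0

2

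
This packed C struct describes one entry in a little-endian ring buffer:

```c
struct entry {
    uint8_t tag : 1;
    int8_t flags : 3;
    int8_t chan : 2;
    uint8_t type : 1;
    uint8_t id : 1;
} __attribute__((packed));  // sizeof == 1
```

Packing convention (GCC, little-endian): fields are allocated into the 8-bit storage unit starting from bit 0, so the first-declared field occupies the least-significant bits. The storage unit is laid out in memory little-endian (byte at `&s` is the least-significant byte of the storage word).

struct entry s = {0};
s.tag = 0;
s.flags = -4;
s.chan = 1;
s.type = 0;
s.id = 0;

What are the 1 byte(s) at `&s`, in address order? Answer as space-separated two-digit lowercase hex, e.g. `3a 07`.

[0+:1] tag=0 & 0x1 = 0x0; word=0x00
[1+:3] flags=-4 & 0x7 = 0x4; word=0x08
[4+:2] chan=1 & 0x3 = 0x1; word=0x18
[6+:1] type=0 & 0x1 = 0x0; word=0x18
[7+:1] id=0 & 0x1 = 0x0; word=0x18
word = 0x18 → little-endian bytes:
  [0]=0x18

18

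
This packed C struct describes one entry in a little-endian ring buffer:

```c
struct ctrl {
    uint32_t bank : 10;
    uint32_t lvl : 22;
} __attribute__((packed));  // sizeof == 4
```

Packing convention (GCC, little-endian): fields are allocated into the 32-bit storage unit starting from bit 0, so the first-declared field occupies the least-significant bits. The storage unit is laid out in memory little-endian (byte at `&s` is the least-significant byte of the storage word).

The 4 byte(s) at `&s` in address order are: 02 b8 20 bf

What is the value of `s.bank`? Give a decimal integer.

[0]=0x02 [1]=0xb8 [2]=0x20 [3]=0xbf (little-endian) → word 0xbf20b802
bank [0+:10] = (word>>0) & 0x3ff = 2  ←
lvl [10+:22] = (word>>10) & 0x3fffff = 3131438

2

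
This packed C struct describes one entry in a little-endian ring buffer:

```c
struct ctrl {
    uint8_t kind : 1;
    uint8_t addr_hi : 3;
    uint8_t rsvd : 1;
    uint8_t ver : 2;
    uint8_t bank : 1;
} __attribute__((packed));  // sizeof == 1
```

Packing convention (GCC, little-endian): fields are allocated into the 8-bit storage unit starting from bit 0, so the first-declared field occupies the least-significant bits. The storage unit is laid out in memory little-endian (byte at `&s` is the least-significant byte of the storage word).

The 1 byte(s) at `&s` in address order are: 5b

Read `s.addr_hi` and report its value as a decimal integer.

5

[0]=0x5b (little-endian) → word 0x5b
kind [0+:1] = (word>>0) & 0x1 = 1
addr_hi [1+:3] = (word>>1) & 0x7 = 5  ←
rsvd [4+:1] = (word>>4) & 0x1 = 1
ver [5+:2] = (word>>5) & 0x3 = 2
bank [7+:1] = (word>>7) & 0x1 = 0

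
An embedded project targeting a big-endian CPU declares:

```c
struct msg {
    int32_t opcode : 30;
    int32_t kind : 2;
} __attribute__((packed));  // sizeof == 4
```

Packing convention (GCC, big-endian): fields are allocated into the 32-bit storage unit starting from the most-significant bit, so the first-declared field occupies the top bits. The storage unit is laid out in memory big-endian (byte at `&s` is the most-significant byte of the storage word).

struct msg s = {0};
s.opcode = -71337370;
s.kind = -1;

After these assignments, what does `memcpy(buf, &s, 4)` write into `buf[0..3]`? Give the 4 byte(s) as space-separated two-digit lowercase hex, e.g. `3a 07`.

[2+:30] opcode=-71337370 & 0x3fffffff = 0x3bbf7a66; word=0xeefde998
[0+:2] kind=-1 & 0x3 = 0x3; word=0xeefde99b
word = 0xeefde99b → big-endian bytes:
  [0]=0xee  [1]=0xfd  [2]=0xe9  [3]=0x9b

ee fd e9 9b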